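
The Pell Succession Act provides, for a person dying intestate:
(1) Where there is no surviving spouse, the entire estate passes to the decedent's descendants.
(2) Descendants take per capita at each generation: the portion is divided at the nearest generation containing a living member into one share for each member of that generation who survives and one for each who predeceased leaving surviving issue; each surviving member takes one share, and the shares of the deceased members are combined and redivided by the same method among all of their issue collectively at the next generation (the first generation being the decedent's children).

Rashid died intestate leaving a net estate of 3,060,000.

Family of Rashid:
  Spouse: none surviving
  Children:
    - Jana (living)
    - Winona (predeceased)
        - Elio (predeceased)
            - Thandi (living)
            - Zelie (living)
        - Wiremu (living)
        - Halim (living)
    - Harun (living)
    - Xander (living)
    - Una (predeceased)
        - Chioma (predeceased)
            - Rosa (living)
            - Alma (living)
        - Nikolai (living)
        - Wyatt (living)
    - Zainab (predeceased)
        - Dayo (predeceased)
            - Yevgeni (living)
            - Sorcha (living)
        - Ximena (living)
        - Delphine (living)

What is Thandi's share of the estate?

The entire 3,060,000 passes to the descendants.
That amount (3,060,000) is divided at the children's generation into 6 shares of 510,000. Jana, Harun, and Xander each take 510,000. The 3 shares of the deceased (Winona, Una, and Zainab) are combined into a pool of 1,530,000.
That pool (1,530,000) is divided at the grandchildren's generation into 9 shares of 170,000. Wiremu, Halim, Nikolai, Wyatt, Ximena, and Delphine each take 170,000. The 3 shares of the deceased (Elio, Chioma, and Dayo) are combined into a pool of 510,000.
That pool (510,000) is divided at the great-grandchildren's generation equally among Thandi, Zelie, Rosa, Alma, Yevgeni, and Sorcha: 85,000 each.

Thandi receives 85,000.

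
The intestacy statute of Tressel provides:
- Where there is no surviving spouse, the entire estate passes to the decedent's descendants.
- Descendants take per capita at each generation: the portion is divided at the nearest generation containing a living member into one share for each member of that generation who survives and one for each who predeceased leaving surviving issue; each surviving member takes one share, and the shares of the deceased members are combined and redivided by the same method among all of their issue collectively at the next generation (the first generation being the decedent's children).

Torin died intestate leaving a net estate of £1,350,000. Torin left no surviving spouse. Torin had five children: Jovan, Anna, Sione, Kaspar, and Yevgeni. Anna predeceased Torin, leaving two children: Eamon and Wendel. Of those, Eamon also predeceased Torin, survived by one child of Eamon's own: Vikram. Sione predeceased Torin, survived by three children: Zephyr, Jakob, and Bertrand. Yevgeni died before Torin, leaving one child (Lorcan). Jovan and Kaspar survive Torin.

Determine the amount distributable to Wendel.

The entire £1,350,000 passes to the descendants.
That amount (£1,350,000) is divided at the children's generation into 5 shares of £270,000. Jovan and Kaspar each take £270,000. The 3 shares of the deceased (Anna, Sione, and Yevgeni) are combined into a pool of £810,000.
That pool (£810,000) is divided at the grandchildren's generation into 6 shares of £135,000. Wendel, Zephyr, Jakob, Bertrand, and Lorcan each take £135,000. The remaining share for the deceased Eamon (£135,000) is carried to the next generation.
That pool (£135,000) passes entirely to Vikram, the sole taker at the great-grandchildren's generation.

Wendel receives £135,000.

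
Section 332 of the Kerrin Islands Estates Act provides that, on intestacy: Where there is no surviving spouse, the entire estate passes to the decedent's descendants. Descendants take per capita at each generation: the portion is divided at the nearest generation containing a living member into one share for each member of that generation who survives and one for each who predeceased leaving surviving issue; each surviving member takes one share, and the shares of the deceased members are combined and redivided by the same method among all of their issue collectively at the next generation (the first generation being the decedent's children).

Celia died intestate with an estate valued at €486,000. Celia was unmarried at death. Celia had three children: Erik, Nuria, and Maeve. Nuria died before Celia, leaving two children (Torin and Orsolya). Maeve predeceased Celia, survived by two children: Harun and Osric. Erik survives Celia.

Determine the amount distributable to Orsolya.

Orsolya receives €81,000.

The entire €486,000 passes to the descendants.
That amount (€486,000) is divided at the children's generation into 3 shares of €162,000. Erik takes €162,000. The 2 shares of the deceased (Nuria and Maeve) are combined into a pool of €324,000.
That pool (€324,000) is divided at the grandchildren's generation equally among Torin, Orsolya, Harun, and Osric: €81,000 each.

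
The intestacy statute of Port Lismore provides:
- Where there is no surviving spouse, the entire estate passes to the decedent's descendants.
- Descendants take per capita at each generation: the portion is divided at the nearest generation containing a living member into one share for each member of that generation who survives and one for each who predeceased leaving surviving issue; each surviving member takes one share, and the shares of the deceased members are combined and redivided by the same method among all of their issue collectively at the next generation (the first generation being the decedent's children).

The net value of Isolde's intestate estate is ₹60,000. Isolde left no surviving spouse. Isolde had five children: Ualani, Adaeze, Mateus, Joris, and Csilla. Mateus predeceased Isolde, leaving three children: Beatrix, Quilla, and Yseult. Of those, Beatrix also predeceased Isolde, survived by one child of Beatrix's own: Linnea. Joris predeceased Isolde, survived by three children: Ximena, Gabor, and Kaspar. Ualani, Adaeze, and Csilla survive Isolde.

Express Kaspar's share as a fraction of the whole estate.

The entire ₹60,000 passes to the descendants.
That amount (₹60,000) is divided at the children's generation into 5 shares of ₹12,000. Ualani, Adaeze, and Csilla each take ₹12,000. The 2 shares of the deceased (Mateus and Joris) are combined into a pool of ₹24,000.
That pool (₹24,000) is divided at the grandchildren's generation into 6 shares of ₹4,000. Quilla, Yseult, Ximena, Gabor, and Kaspar each take ₹4,000. The remaining share for the deceased Beatrix (₹4,000) is carried to the next generation.
That pool (₹4,000) passes entirely to Linnea, the sole taker at the great-grandchildren's generation.

Kaspar receives 1/15 of the estate.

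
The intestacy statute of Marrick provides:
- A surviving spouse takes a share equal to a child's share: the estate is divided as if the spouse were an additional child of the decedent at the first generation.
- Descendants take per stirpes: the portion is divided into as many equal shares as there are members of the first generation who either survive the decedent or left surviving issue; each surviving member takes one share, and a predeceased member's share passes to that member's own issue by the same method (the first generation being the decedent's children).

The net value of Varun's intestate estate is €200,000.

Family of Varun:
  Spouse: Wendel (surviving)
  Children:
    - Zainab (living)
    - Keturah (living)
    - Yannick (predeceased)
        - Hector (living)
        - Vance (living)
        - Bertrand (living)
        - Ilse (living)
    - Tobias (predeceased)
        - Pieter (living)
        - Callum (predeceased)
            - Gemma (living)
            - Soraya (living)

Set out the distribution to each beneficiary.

The spouse counts as an additional share at the children's level, so there are 5 primary shares of €40,000. Wendel takes one such share (€40,000).
The children's combined portion (€160,000) is divided into 4 shares of €40,000: Zainab and Keturah each take €40,000; Yannick's €40,000 share passes to Yannick's issue; Tobias's €40,000 share passes to Tobias's issue.
Yannick's share (€40,000) is divided into 4 shares of €10,000: Hector, Vance, Bertrand, and Ilse each take €10,000.
Tobias's share (€40,000) is divided into 2 shares of €20,000: Pieter takes €20,000; Callum's €20,000 share passes to Callum's issue.
Callum's share (€20,000) is divided into 2 shares of €10,000: Gemma and Soraya each take €10,000.

Wendel: €40,000; Zainab: €40,000; Keturah: €40,000; Hector: €10,000; Vance: €10,000; Bertrand: €10,000; Ilse: €10,000; Pieter: €20,000; Gemma: €10,000; Soraya: €10,000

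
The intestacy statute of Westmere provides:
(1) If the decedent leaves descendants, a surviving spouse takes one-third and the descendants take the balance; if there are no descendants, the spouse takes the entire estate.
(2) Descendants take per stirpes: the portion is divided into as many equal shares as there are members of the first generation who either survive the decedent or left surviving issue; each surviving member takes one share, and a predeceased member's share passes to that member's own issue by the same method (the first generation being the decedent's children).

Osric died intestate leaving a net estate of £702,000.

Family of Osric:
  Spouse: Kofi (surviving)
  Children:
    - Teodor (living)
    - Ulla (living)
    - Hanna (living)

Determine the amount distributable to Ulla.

Ulla receives £156,000.

Kofi takes one-third of £702,000 = £234,000. The remaining £468,000 passes to the descendants.
The descendants' portion (£468,000) is divided into 3 shares of £156,000: Teodor, Ulla, and Hanna each take £156,000.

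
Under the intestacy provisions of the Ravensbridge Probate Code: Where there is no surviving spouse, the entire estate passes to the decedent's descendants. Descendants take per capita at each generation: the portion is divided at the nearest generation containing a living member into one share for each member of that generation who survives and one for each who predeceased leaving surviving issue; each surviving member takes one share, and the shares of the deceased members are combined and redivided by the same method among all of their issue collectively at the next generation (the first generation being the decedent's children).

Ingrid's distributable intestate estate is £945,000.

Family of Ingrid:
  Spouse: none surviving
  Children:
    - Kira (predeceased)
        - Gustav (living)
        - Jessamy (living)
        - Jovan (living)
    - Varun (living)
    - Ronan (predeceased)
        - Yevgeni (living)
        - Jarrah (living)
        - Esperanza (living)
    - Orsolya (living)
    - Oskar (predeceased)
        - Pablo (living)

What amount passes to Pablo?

Pablo receives £81,000.

The entire £945,000 passes to the descendants.
That amount (£945,000) is divided at the children's generation into 5 shares of £189,000. Varun and Orsolya each take £189,000. The 3 shares of the deceased (Kira, Ronan, and Oskar) are combined into a pool of £567,000.
That pool (£567,000) is divided at the grandchildren's generation equally among Gustav, Jessamy, Jovan, Yevgeni, Jarrah, Esperanza, and Pablo: £81,000 each.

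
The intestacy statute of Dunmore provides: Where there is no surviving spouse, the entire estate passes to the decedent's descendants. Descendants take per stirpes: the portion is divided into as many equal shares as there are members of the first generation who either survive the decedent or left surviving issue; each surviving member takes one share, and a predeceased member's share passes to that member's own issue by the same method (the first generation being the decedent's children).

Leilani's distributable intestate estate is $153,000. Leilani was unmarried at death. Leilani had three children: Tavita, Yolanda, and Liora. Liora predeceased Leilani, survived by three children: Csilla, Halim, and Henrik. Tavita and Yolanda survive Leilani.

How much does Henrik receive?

The entire $153,000 passes to the descendants.
That amount ($153,000) is divided into 3 shares of $51,000: Tavita and Yolanda each take $51,000; Liora's $51,000 share passes to Liora's issue.
Liora's share ($51,000) is divided into 3 shares of $17,000: Csilla, Halim, and Henrik each take $17,000.

Henrik receives $17,000.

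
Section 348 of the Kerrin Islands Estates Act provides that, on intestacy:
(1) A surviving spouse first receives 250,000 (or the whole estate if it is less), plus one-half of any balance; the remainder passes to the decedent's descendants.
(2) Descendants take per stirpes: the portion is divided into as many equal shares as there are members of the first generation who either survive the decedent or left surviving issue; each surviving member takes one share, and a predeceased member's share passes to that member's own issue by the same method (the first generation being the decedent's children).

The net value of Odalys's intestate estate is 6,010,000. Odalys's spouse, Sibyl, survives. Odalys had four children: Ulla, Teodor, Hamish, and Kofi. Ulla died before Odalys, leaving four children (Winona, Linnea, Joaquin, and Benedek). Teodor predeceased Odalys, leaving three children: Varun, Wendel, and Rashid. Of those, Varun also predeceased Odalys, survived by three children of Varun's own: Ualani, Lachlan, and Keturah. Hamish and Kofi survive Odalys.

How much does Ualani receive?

Ualani receives 80,000.

Sibyl first takes 250,000, leaving a balance of 5,760,000. Sibyl then takes one-half of the balance (2,880,000), for a total of 3,130,000. The remaining 2,880,000 passes to the descendants.
The descendants' portion (2,880,000) is divided into 4 shares of 720,000: Hamish and Kofi each take 720,000; Ulla's 720,000 share passes to Ulla's issue; Teodor's 720,000 share passes to Teodor's issue.
Ulla's share (720,000) is divided into 4 shares of 180,000: Winona, Linnea, Joaquin, and Benedek each take 180,000.
Teodor's share (720,000) is divided into 3 shares of 240,000: Wendel and Rashid each take 240,000; Varun's 240,000 share passes to Varun's issue.
Varun's share (240,000) is divided into 3 shares of 80,000: Ualani, Lachlan, and Keturah each take 80,000.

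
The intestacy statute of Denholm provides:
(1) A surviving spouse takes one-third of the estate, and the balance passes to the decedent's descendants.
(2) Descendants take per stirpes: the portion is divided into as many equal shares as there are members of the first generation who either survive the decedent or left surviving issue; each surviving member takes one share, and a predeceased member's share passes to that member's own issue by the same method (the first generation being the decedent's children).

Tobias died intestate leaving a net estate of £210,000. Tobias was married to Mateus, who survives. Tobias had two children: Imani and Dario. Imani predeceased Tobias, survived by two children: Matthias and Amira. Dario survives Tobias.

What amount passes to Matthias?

Matthias receives £35,000.

Mateus takes one-third of £210,000 = £70,000. The remaining £140,000 passes to the descendants.
The descendants' portion (£140,000) is divided into 2 shares of £70,000: Dario takes £70,000; Imani's £70,000 share passes to Imani's issue.
Imani's share (£70,000) is divided into 2 shares of £35,000: Matthias and Amira each take £35,000.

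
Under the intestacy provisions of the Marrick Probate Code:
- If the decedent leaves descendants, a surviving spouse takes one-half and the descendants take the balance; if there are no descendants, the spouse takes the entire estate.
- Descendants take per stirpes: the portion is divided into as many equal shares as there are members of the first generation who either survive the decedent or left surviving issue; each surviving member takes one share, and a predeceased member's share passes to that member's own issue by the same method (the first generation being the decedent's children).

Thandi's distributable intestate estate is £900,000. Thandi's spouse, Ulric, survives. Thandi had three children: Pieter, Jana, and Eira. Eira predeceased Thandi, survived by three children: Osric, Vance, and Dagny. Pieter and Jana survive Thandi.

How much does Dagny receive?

Dagny receives £50,000.

Ulric takes one-half of £900,000 = £450,000. The remaining £450,000 passes to the descendants.
The descendants' portion (£450,000) is divided into 3 shares of £150,000: Pieter and Jana each take £150,000; Eira's £150,000 share passes to Eira's issue.
Eira's share (£150,000) is divided into 3 shares of £50,000: Osric, Vance, and Dagny each take £50,000.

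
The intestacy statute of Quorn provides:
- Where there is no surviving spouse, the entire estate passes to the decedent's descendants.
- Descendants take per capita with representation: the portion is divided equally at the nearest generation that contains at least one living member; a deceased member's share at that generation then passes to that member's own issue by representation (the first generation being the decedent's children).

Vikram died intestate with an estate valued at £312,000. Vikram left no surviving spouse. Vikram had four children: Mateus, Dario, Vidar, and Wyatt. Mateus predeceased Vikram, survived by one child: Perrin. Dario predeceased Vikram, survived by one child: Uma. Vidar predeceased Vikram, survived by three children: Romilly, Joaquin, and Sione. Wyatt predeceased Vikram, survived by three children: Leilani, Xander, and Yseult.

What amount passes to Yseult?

Yseult receives £39,000.

The entire £312,000 passes to the descendants.
No child survives, so the initial division is made at the grandchildren's generation.
That amount (£312,000) is divided into 8 shares of £39,000: Perrin, Uma, Romilly, Joaquin, Sione, Leilani, Xander, and Yseult each take £39,000.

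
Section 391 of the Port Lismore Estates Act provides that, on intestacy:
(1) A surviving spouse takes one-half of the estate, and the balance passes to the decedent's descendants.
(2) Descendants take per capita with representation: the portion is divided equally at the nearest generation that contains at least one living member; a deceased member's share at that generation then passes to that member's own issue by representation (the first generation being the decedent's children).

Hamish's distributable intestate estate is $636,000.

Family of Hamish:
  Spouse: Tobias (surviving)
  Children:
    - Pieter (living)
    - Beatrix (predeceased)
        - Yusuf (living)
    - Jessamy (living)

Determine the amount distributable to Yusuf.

Yusuf receives $106,000.

Tobias takes one-half of $636,000 = $318,000. The remaining $318,000 passes to the descendants.
The descendants' portion ($318,000) is divided into 3 shares of $106,000: Pieter and Jessamy each take $106,000; Beatrix's $106,000 share passes to Beatrix's issue.
Beatrix's share ($106,000) passes entirely to Yusuf.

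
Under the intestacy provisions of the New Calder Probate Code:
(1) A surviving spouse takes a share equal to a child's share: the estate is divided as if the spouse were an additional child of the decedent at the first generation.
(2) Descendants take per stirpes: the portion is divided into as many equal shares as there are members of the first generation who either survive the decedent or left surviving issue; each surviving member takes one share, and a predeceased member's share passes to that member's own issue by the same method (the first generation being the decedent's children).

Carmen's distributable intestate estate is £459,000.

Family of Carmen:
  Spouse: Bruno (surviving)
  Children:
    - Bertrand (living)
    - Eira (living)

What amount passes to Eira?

Eira receives £153,000.

The spouse counts as an additional share at the children's level, so there are 3 primary shares of £153,000. Bruno takes one such share (£153,000).
The children's combined portion (£306,000) is divided into 2 shares of £153,000: Bertrand and Eira each take £153,000.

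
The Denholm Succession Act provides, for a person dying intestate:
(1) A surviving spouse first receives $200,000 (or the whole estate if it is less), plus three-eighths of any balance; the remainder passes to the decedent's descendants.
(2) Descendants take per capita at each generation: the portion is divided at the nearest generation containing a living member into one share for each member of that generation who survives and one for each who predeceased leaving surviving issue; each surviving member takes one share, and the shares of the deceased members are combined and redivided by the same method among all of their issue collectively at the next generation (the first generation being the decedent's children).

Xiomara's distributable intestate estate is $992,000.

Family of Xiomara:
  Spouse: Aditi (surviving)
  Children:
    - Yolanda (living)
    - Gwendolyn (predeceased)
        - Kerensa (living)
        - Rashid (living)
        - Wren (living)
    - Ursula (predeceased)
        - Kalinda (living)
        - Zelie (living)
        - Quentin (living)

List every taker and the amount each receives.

Aditi first takes $200,000, leaving a balance of $792,000. Aditi then takes three-eighths of the balance ($297,000), for a total of $497,000. The remaining $495,000 passes to the descendants.
The descendants' portion ($495,000) is divided at the children's generation into 3 shares of $165,000. Yolanda takes $165,000. The 2 shares of the deceased (Gwendolyn and Ursula) are combined into a pool of $330,000.
That pool ($330,000) is divided at the grandchildren's generation equally among Kerensa, Rashid, Wren, Kalinda, Zelie, and Quentin: $55,000 each.

Aditi: $497,000; Yolanda: $165,000; Kerensa: $55,000; Rashid: $55,000; Wren: $55,000; Kalinda: $55,000; Zelie: $55,000; Quentin: $55,000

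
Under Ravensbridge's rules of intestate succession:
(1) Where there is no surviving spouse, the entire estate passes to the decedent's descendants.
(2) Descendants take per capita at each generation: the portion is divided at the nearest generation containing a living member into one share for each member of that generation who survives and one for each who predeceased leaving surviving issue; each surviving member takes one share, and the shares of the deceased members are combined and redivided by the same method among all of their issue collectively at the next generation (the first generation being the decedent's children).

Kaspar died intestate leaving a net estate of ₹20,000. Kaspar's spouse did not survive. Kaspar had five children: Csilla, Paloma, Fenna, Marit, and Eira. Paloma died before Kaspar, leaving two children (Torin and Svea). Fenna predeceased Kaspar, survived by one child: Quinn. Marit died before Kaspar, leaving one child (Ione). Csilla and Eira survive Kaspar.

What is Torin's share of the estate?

Torin receives ₹3,000.

The entire ₹20,000 passes to the descendants.
That amount (₹20,000) is divided at the children's generation into 5 shares of ₹4,000. Csilla and Eira each take ₹4,000. The 3 shares of the deceased (Paloma, Fenna, and Marit) are combined into a pool of ₹12,000.
That pool (₹12,000) is divided at the grandchildren's generation equally among Torin, Svea, Quinn, and Ione: ₹3,000 each.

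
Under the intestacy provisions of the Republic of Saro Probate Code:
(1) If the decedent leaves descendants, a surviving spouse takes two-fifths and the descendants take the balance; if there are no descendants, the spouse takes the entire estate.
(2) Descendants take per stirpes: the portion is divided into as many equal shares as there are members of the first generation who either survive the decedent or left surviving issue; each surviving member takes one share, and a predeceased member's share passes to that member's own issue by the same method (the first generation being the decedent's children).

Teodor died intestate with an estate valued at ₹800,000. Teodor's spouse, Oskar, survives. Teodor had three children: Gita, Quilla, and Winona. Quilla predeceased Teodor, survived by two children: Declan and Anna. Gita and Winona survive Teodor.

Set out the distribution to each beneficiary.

Oskar takes two-fifths of ₹800,000 = ₹320,000. The remaining ₹480,000 passes to the descendants.
The descendants' portion (₹480,000) is divided into 3 shares of ₹160,000: Gita and Winona each take ₹160,000; Quilla's ₹160,000 share passes to Quilla's issue.
Quilla's share (₹160,000) is divided into 2 shares of ₹80,000: Declan and Anna each take ₹80,000.

Oskar: ₹320,000; Gita: ₹160,000; Declan: ₹80,000; Anna: ₹80,000; Winona: ₹160,000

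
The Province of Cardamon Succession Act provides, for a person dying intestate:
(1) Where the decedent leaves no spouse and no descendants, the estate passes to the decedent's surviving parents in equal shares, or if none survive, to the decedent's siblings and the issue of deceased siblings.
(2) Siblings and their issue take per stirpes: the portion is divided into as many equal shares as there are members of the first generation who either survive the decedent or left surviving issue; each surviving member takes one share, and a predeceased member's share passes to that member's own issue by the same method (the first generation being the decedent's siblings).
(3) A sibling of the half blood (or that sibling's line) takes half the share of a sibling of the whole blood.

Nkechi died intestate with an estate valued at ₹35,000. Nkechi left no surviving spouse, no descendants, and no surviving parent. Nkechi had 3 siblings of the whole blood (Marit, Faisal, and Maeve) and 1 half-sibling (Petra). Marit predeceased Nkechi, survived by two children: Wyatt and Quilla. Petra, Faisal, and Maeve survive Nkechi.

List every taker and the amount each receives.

The entire ₹35,000 passes to the siblings and their issue.
Counting each half-blood sibling's line as half a unit, there are 7/2 units in ₹35,000, so one unit is ₹10,000. Whole-blood lines (Marit, Faisal, and Maeve) take ₹10,000 each; half-blood lines (Petra) take ₹5,000 each.
Marit's share (₹10,000) is divided into 2 shares of ₹5,000: Wyatt and Quilla each take ₹5,000.

Petra: ₹5,000; Wyatt: ₹5,000; Quilla: ₹5,000; Faisal: ₹10,000; Maeve: ₹10,000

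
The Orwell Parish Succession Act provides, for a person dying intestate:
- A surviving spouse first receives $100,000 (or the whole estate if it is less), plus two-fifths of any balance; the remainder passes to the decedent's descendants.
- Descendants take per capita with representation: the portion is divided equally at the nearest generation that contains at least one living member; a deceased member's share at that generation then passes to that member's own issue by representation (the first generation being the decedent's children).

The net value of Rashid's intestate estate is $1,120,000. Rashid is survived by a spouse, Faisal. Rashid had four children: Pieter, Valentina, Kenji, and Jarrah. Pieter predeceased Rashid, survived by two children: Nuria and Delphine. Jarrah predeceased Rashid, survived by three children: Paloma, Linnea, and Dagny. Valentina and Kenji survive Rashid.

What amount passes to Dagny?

Faisal first takes $100,000, leaving a balance of $1,020,000. Faisal then takes two-fifths of the balance ($408,000), for a total of $508,000. The remaining $612,000 passes to the descendants.
The descendants' portion ($612,000) is divided into 4 shares of $153,000: Valentina and Kenji each take $153,000; Pieter's $153,000 share passes to Pieter's issue; Jarrah's $153,000 share passes to Jarrah's issue.
Pieter's share ($153,000) is divided into 2 shares of $76,500: Nuria and Delphine each take $76,500.
Jarrah's share ($153,000) is divided into 3 shares of $51,000: Paloma, Linnea, and Dagny each take $51,000.

Dagny receives $51,000.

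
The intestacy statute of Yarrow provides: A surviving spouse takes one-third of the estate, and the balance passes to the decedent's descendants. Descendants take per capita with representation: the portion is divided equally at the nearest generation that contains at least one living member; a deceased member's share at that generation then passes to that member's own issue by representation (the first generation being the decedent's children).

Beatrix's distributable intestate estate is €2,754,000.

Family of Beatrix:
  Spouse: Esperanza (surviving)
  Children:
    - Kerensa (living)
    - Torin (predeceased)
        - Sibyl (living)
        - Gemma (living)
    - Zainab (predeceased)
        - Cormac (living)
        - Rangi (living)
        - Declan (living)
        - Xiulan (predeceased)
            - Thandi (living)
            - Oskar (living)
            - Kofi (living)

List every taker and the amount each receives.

Esperanza: €918,000; Kerensa: €612,000; Sibyl: €306,000; Gemma: €306,000; Cormac: €153,000; Rangi: €153,000; Declan: €153,000; Thandi: €51,000; Oskar: €51,000; Kofi: €51,000

Esperanza takes one-third of €2,754,000 = €918,000. The remaining €1,836,000 passes to the descendants.
The descendants' portion (€1,836,000) is divided into 3 shares of €612,000: Kerensa takes €612,000; Torin's €612,000 share passes to Torin's issue; Zainab's €612,000 share passes to Zainab's issue.
Torin's share (€612,000) is divided into 2 shares of €306,000: Sibyl and Gemma each take €306,000.
Zainab's share (€612,000) is divided into 4 shares of €153,000: Cormac, Rangi, and Declan each take €153,000; Xiulan's €153,000 share passes to Xiulan's issue.
Xiulan's share (€153,000) is divided into 3 shares of €51,000: Thandi, Oskar, and Kofi each take €51,000.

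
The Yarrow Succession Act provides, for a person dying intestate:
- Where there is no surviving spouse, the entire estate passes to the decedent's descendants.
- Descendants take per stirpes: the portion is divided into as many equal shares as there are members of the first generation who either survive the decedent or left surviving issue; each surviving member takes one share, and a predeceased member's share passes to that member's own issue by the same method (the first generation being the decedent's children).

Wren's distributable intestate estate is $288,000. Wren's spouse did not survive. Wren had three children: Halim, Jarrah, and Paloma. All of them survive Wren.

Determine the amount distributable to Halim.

The entire $288,000 passes to the descendants.
That amount ($288,000) is divided into 3 shares of $96,000: Halim, Jarrah, and Paloma each take $96,000.

Halim receives $96,000.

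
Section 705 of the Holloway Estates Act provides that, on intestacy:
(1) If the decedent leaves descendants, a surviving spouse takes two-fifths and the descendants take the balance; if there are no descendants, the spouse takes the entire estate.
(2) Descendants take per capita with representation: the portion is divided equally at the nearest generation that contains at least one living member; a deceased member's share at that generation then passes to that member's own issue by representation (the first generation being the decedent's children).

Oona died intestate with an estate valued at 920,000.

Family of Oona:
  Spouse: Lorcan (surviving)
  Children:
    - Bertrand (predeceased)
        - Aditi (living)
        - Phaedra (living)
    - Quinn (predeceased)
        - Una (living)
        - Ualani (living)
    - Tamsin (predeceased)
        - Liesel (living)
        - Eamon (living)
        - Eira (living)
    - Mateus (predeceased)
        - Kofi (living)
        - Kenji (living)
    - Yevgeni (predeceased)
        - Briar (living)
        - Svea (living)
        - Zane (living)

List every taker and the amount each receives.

Lorcan takes two-fifths of 920,000 = 368,000. The remaining 552,000 passes to the descendants.
No child survives, so the initial division is made at the grandchildren's generation.
The descendants' portion (552,000) is divided into 12 shares of 46,000: Aditi, Phaedra, Una, Ualani, Liesel, Eamon, Eira, Kofi, Kenji, Briar, Svea, and Zane each take 46,000.

Lorcan: 368,000; Aditi: 46,000; Phaedra: 46,000; Una: 46,000; Ualani: 46,000; Liesel: 46,000; Eamon: 46,000; Eira: 46,000; Kofi: 46,000; Kenji: 46,000; Briar: 46,000; Svea: 46,000; Zane: 46,000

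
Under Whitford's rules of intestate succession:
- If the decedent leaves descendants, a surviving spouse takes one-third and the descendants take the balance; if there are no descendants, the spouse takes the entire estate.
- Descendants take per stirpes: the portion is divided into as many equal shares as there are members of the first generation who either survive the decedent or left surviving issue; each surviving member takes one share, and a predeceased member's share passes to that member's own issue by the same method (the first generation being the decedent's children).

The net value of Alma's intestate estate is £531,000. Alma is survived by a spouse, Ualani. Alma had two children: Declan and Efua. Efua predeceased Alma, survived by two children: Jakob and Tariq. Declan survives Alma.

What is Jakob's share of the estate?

Jakob receives £88,500.

Ualani takes one-third of £531,000 = £177,000. The remaining £354,000 passes to the descendants.
The descendants' portion (£354,000) is divided into 2 shares of £177,000: Declan takes £177,000; Efua's £177,000 share passes to Efua's issue.
Efua's share (£177,000) is divided into 2 shares of £88,500: Jakob and Tariq each take £88,500.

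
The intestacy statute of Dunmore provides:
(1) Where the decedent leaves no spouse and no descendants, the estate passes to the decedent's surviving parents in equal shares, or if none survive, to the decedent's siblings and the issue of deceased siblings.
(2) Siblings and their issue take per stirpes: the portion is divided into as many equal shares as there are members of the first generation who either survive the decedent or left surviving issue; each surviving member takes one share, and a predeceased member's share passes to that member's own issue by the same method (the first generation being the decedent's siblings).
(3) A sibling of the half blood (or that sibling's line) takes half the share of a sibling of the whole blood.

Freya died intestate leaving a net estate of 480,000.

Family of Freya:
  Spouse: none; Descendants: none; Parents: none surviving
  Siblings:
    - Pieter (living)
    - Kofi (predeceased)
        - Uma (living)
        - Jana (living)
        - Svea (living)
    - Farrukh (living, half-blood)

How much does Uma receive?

Uma receives 64,000.

The entire 480,000 passes to the siblings and their issue.
Counting each half-blood sibling's line as half a unit, there are 5/2 units in 480,000, so one unit is 192,000. Whole-blood lines (Pieter and Kofi) take 192,000 each; half-blood lines (Farrukh) take 96,000 each.
Kofi's share (192,000) is divided into 3 shares of 64,000: Uma, Jana, and Svea each take 64,000.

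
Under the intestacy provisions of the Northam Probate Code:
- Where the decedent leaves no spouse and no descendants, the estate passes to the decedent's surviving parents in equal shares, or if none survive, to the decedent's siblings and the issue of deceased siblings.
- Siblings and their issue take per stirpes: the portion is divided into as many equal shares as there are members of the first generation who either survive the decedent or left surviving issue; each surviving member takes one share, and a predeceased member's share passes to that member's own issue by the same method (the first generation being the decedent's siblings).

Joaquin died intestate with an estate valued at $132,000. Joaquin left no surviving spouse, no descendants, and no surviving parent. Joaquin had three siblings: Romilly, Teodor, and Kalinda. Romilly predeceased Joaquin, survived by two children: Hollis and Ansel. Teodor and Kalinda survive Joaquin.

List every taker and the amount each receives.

Hollis: $22,000; Ansel: $22,000; Teodor: $44,000; Kalinda: $44,000

The entire $132,000 passes to the siblings and their issue.
That amount ($132,000) is divided into 3 shares of $44,000: Teodor and Kalinda each take $44,000; Romilly's $44,000 share passes to Romilly's issue.
Romilly's share ($44,000) is divided into 2 shares of $22,000: Hollis and Ansel each take $22,000.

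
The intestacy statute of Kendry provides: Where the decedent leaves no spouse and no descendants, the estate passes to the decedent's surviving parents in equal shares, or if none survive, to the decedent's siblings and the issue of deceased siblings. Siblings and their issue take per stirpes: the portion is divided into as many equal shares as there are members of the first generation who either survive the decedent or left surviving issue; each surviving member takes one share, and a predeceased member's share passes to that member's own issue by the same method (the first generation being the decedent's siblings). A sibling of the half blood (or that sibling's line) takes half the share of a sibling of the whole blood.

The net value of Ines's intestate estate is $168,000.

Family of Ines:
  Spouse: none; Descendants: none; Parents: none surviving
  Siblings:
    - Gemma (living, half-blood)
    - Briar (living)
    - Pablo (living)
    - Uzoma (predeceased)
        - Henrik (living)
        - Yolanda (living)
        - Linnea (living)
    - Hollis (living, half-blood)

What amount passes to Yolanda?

The entire $168,000 passes to the siblings and their issue.
Counting each half-blood sibling's line as half a unit, there are 4 units in $168,000, so one unit is $42,000. Whole-blood lines (Briar, Pablo, and Uzoma) take $42,000 each; half-blood lines (Gemma and Hollis) take $21,000 each.
Uzoma's share ($42,000) is divided into 3 shares of $14,000: Henrik, Yolanda, and Linnea each take $14,000.

Yolanda receives $14,000.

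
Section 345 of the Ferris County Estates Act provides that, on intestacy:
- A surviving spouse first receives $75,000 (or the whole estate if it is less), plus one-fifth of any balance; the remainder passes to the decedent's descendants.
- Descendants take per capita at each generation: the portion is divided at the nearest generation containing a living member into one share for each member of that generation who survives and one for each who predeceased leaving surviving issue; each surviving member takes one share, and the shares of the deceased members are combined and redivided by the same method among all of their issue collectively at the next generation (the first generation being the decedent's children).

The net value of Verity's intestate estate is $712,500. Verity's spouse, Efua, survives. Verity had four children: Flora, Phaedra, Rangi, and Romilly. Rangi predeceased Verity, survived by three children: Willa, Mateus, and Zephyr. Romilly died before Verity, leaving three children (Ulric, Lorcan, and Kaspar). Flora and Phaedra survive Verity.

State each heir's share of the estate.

Efua first takes $75,000, leaving a balance of $637,500. Efua then takes one-fifth of the balance ($127,500), for a total of $202,500. The remaining $510,000 passes to the descendants.
The descendants' portion ($510,000) is divided at the children's generation into 4 shares of $127,500. Flora and Phaedra each take $127,500. The 2 shares of the deceased (Rangi and Romilly) are combined into a pool of $255,000.
That pool ($255,000) is divided at the grandchildren's generation equally among Willa, Mateus, Zephyr, Ulric, Lorcan, and Kaspar: $42,500 each.

Efua: $202,500; Flora: $127,500; Phaedra: $127,500; Willa: $42,500; Mateus: $42,500; Zephyr: $42,500; Ulric: $42,500; Lorcan: $42,500; Kaspar: $42,500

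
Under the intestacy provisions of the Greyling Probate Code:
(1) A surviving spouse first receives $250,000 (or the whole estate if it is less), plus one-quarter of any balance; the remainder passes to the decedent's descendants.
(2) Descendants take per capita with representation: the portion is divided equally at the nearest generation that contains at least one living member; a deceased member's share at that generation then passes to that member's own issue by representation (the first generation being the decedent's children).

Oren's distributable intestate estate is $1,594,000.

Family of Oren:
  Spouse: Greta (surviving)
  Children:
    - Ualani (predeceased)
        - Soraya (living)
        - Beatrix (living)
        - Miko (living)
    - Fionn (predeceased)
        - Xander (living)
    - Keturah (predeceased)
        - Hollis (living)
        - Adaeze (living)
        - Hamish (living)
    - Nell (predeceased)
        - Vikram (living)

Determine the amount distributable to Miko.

Miko receives $126,000.

Greta first takes $250,000, leaving a balance of $1,344,000. Greta then takes one-quarter of the balance ($336,000), for a total of $586,000. The remaining $1,008,000 passes to the descendants.
No child survives, so the initial division is made at the grandchildren's generation.
The descendants' portion ($1,008,000) is divided into 8 shares of $126,000: Soraya, Beatrix, Miko, Xander, Hollis, Adaeze, Hamish, and Vikram each take $126,000.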